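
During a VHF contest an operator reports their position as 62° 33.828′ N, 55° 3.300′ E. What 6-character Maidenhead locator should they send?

Offset from 180°W / 90°S: lon 235.0550°, lat 152.5638°.
Field: lon ⌊235.0550/20⌋ = 11 → L; lat ⌊152.5638/10⌋ = 15 → P.
Square: lon ⌊15.0550/2⌋ = 7; lat ⌊2.5638/1⌋ = 2.
Subsquare: lon ⌊1.0550/0.0833333⌋ = 12 → m; lat ⌊0.5638/0.0416667⌋ = 13 → n.

LP72mn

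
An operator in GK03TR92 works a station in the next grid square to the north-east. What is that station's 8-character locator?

Longitude extended square 9; +1 → 10, wraps to 0, carry into subsquare.
Longitude subsquare t = 19; +1 → 20 = u.
Latitude extended square 2; +1 → 3.

GK03ur03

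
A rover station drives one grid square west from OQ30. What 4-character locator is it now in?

Longitude square 3; −1 → 2.
The latitude characters are unchanged.

OQ20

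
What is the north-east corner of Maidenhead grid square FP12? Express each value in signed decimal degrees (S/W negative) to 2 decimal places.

63.00, -76.00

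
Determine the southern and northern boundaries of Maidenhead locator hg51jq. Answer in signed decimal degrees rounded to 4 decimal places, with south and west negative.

Field H=7, G=6: +7·20° lon, +6·10° lat → SW at lon -40°, lat -30°.
Square 5, 1: +5·2° lon, +1·1° lat → SW at lon -30°, lat -29°.
Subsquare j=9, q=16: +9·0.0833333° lon, +16·0.0416667° lat → SW at lon -29.25°, lat -28.3333°.
Cell spans 0.0833333° lon × 0.0416667° lat.
south -28.3333, north -28.2917.

-28.3333, -28.2917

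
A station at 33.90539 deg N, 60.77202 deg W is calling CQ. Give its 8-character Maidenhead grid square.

FM93ov77

Offset from 180°W / 90°S: lon 119.22798°, lat 123.90539°.
Field: 119.22798/20 → 5 → F, 123.90539/10 → 12 → M; chars FM.
Square: 19.22798/2 → 9, 3.90539/1 → 3; chars 93.
Subsquare: 1.22798/0.0833333 → 14 → o, 0.90539/0.0416667 → 21 → v; chars ov.
Extended square: 0.06131/0.00833333 → 7, 0.03039/0.00416667 → 7; chars 77.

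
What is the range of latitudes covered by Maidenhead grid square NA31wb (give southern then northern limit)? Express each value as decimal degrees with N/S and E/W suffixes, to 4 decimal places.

88.9583° S, 88.9167° S

Field N=13, A=0: +13·20° lon, +0·10° lat → SW at lon 80°, lat -90°.
Square 3, 1: +3·2° lon, +1·1° lat → SW at lon 86°, lat -89°.
Subsquare w=22, b=1: +22·0.0833333° lon, +1·0.0416667° lat → SW at lon 87.8333°, lat -88.9583°.
Cell spans 0.0833333° lon × 0.0416667° lat.
south 88.9583° S, north 88.9167° S.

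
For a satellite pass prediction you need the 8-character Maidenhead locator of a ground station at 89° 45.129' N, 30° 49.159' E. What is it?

Offset from 180°W / 90°S: lon 210.81932°, lat 179.75215°.
Field (20°×10°, letters A–R): lon ⌊210.81932/20⌋ = 10 → K; lat ⌊179.75215/10⌋ = 17 → R.
Square (2°×1°, digits 0–9): lon ⌊10.81932/2⌋ = 5; lat ⌊9.75215/1⌋ = 9.
Subsquare (5′×2.5′, letters a–x): lon ⌊0.81932/0.0833333⌋ = 9 → j; lat ⌊0.75215/0.0416667⌋ = 18 → s.
Extended square (30″×15″, digits 0–9): lon ⌊0.06932/0.00833333⌋ = 8; lat ⌊0.00215/0.00416667⌋ = 0.

KR59js80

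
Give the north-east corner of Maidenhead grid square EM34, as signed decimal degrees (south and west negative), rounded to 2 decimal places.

35.00, -92.00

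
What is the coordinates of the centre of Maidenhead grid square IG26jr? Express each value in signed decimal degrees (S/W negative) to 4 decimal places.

Field I=8, G=6: +8·20° lon, +6·10° lat → SW at lon -20°, lat -30°.
Square 2, 6: +2·2° lon, +6·1° lat → SW at lon -16°, lat -24°.
Subsquare j=9, r=17: +9·0.0833333° lon, +17·0.0416667° lat → SW at lon -15.25°, lat -23.2917°.
Cell spans 0.0833333° lon × 0.0416667° lat. Centre is SW corner plus half of each.
latitude -23.2708, longitude -15.2083.

-23.2708, -15.2083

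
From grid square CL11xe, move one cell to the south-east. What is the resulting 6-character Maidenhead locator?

CL21ad

Longitude subsquare x = 23; +1 → 24, wraps to 0 = a, carry into square.
Longitude square 1; +1 → 2.
Latitude subsquare e = 4; −1 → 3 = d.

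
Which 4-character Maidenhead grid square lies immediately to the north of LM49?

Latitude square 9; +1 → 10, wraps to 0, carry into field.
Latitude field M = 12; +1 → 13 = N.
The longitude characters are unchanged.

LN40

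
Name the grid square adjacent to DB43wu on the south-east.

DB43xt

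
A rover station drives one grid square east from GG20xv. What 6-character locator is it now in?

Longitude subsquare x = 23; +1 → 24, wraps to 0 = a, carry into square.
Longitude square 2; +1 → 3.
The latitude characters are unchanged.

GG30av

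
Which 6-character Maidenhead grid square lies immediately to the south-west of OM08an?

NM98xm

Longitude subsquare a = 0; −1 → -1, wraps to 23 = x, carry into square.
Longitude square 0; −1 → -1, wraps to 9, carry into field.
Longitude field O = 14; −1 → 13 = N.
Latitude subsquare n = 13; −1 → 12 = m.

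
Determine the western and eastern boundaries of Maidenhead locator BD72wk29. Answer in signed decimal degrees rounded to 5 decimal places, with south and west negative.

Field B=1, D=3: +1·20° lon, +3·10° lat → SW at lon -160°, lat -60°.
Square 7, 2: +7·2° lon, +2·1° lat → SW at lon -146°, lat -58°.
Subsquare w=22, k=10: +22·0.0833333° lon, +10·0.0416667° lat → SW at lon -144.167°, lat -57.5833°.
Extended square 2, 9: +2·0.00833333° lon, +9·0.00416667° lat → SW at lon -144.15°, lat -57.5458°.
Cell spans 0.00833333° lon × 0.00416667° lat.
west -144.15000, east -144.14167.

-144.15000, -144.14167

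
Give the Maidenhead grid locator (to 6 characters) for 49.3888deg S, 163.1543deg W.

AE80ko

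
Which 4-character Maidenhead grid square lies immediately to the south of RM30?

RL39

Latitude square 0; −1 → -1, wraps to 9, carry into field.
Latitude field M = 12; −1 → 11 = L.
The longitude characters are unchanged.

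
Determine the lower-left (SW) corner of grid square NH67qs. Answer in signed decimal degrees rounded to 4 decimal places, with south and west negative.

-12.2500, 93.3333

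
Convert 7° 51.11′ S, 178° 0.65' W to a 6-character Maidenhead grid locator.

AI02xd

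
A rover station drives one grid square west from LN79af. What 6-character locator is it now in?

LN69xf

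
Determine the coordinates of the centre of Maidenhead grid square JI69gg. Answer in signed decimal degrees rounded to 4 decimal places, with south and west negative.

Field J=9, I=8: +9·20° lon, +8·10° lat → SW at lon 0°, lat -10°.
Square 6, 9: +6·2° lon, +9·1° lat → SW at lon 12°, lat -1°.
Subsquare g=6, g=6: +6·0.0833333° lon, +6·0.0416667° lat → SW at lon 12.5°, lat -0.75°.
Cell spans 0.0833333° lon × 0.0416667° lat. Centre is SW corner plus half of each.
latitude -0.7292, longitude 12.5417.

-0.7292, 12.5417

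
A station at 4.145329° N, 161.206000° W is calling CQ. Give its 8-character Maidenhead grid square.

AJ94jd54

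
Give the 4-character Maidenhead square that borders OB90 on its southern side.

Latitude square 0; −1 → -1, wraps to 9, carry into field.
Latitude field B = 1; −1 → 0 = A.
The longitude characters are unchanged.

OA99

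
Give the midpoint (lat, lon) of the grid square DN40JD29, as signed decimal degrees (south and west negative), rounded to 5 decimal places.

40.16458, -111.22917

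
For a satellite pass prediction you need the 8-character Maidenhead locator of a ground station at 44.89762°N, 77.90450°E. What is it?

Add 180° to longitude and 90° to latitude: 257.90450, 134.89762.
Field: lon ⌊257.90450/20⌋ = 12 → M; lat ⌊134.89762/10⌋ = 13 → N.
Square: lon ⌊17.90450/2⌋ = 8; lat ⌊4.89762/1⌋ = 4.
Subsquare: lon ⌊1.90450/0.0833333⌋ = 22 → w; lat ⌊0.89762/0.0416667⌋ = 21 → v.
Extended square: lon ⌊0.07117/0.00833333⌋ = 8; lat ⌊0.02262/0.00416667⌋ = 5.

MN84wv85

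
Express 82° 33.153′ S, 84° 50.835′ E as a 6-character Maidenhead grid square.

NA27kk

Add 180° to longitude and 90° to latitude: 264.8473, 7.4475.
Field: 264.8473/20 → 13 → N, 7.4475/10 → 0 → A; chars NA.
Square: 4.8473/2 → 2, 7.4475/1 → 7; chars 27.
Subsquare: 0.8473/0.0833333 → 10 → k, 0.4475/0.0416667 → 10 → k; chars kk.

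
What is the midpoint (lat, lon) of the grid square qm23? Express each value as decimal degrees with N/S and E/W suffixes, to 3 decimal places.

Field Q=16, M=12: +16·20° lon, +12·10° lat → SW at lon 140°, lat 30°.
Square 2, 3: +2·2° lon, +3·1° lat → SW at lon 144°, lat 33°.
Cell spans 2° lon × 1° lat. Centre is SW corner plus half of each.
latitude 33.500° N, longitude 145.000° E.

33.500° N, 145.000° E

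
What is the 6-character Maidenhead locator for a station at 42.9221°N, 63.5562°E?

MN12sw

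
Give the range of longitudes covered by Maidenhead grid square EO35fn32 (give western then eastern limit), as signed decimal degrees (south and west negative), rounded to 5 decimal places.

-93.55833, -93.55000

Field E=4, O=14: +4·20° lon, +14·10° lat → SW at lon -100°, lat 50°.
Square 3, 5: +3·2° lon, +5·1° lat → SW at lon -94°, lat 55°.
Subsquare f=5, n=13: +5·0.0833333° lon, +13·0.0416667° lat → SW at lon -93.5833°, lat 55.5417°.
Extended square 3, 2: +3·0.00833333° lon, +2·0.00416667° lat → SW at lon -93.5583°, lat 55.55°.
Cell spans 0.00833333° lon × 0.00416667° lat.
west -93.55833, east -93.55000.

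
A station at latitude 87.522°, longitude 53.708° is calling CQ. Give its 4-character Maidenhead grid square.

LR67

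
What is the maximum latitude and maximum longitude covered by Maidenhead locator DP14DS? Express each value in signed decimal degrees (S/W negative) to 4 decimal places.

Field D=3, P=15: +3·20° lon, +15·10° lat → SW at lon -120°, lat 60°.
Square 1, 4: +1·2° lon, +4·1° lat → SW at lon -118°, lat 64°.
Subsquare d=3, s=18: +3·0.0833333° lon, +18·0.0416667° lat → SW at lon -117.75°, lat 64.75°.
Cell spans 0.0833333° lon × 0.0416667° lat. NE corner is SW corner plus one full cell.
latitude 64.7917, longitude -117.6667.

64.7917, -117.6667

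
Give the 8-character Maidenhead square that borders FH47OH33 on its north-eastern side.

FH47oh44

Longitude extended square 3; +1 → 4.
Latitude extended square 3; +1 → 4.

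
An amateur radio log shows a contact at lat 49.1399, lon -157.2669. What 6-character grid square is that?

Offset from 180°W / 90°S: lon 22.7331°, lat 139.1399°.
Field (20°×10°, letters A–R): lon ⌊22.7331/20⌋ = 1 → B; lat ⌊139.1399/10⌋ = 13 → N.
Square (2°×1°, digits 0–9): lon ⌊2.7331/2⌋ = 1; lat ⌊9.1399/1⌋ = 9.
Subsquare (5′×2.5′, letters a–x): lon ⌊0.7331/0.0833333⌋ = 8 → i; lat ⌊0.1399/0.0416667⌋ = 3 → d.

BN19id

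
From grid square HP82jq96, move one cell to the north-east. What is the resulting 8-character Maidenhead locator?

Longitude extended square 9; +1 → 10, wraps to 0, carry into subsquare.
Longitude subsquare j = 9; +1 → 10 = k.
Latitude extended square 6; +1 → 7.

HP82kq07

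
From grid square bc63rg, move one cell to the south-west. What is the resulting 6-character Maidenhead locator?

BC63qf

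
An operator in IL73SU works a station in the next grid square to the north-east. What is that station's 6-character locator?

IL73tv

Longitude subsquare s = 18; +1 → 19 = t.
Latitude subsquare u = 20; +1 → 21 = v.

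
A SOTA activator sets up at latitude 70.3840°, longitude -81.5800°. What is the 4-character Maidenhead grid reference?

Add 180° to longitude and 90° to latitude: 98.42, 160.38.
Field: 98.42/20 → 4 → E, 160.38/10 → 16 → Q; chars EQ.
Square: 18.42/2 → 9, 0.38/1 → 0; chars 90.

EQ90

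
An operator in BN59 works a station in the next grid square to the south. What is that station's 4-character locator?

Latitude square 9; −1 → 8.
The longitude characters are unchanged.

BN58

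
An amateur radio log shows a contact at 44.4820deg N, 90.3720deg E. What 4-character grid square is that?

Offset from 180°W / 90°S: lon 270.37°, lat 134.48°.
Field: 270.37/20 → 13 → N, 134.48/10 → 13 → N; chars NN.
Square: 10.37/2 → 5, 4.48/1 → 4; chars 54.

NN54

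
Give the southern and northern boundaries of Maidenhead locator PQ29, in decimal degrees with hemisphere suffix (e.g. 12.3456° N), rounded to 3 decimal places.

Field P=15, Q=16: +15·20° lon, +16·10° lat → SW at lon 120°, lat 70°.
Square 2, 9: +2·2° lon, +9·1° lat → SW at lon 124°, lat 79°.
Cell spans 2° lon × 1° lat.
south 79.000° N, north 80.000° N.

79.000° N, 80.000° N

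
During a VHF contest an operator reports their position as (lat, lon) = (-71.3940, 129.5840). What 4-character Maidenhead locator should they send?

Shift to the Maidenhead origin (180°W, 90°S): lon 309.58, lat 18.61.
Field: 309.58/20 → 15 → P, 18.61/10 → 1 → B; chars PB.
Square: 9.58/2 → 4, 8.61/1 → 8; chars 48.

PB48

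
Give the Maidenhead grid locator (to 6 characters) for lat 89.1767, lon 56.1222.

LR89be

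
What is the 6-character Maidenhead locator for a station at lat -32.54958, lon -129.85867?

CF57bk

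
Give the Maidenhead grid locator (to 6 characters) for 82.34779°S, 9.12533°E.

Shift to the Maidenhead origin (180°W, 90°S): lon 189.1253, lat 7.6522.
Field: 189.1253/20 → 9 → J, 7.6522/10 → 0 → A; chars JA.
Square: 9.1253/2 → 4, 7.6522/1 → 7; chars 47.
Subsquare: 1.1253/0.0833333 → 13 → n, 0.6522/0.0416667 → 15 → p; chars np.

JA47np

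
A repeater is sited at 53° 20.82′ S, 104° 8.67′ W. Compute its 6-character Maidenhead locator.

DD76wp

Shift to the Maidenhead origin (180°W, 90°S): lon 75.8555, lat 36.6530.
Field (20°×10°, letters A–R): 75.8555/20 → 3 → D, 36.6530/10 → 3 → D; chars DD.
Square (2°×1°, digits 0–9): 15.8555/2 → 7, 6.6530/1 → 6; chars 76.
Subsquare (5′×2.5′, letters a–x): 1.8555/0.0833333 → 22 → w, 0.6530/0.0416667 → 15 → p; chars wp.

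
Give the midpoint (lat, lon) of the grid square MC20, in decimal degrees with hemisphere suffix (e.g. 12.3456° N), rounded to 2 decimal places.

Field M=12, C=2: +12·20° lon, +2·10° lat → SW at lon 60°, lat -70°.
Square 2, 0: +2·2° lon, +0·1° lat → SW at lon 64°, lat -70°.
Cell spans 2° lon × 1° lat. Centre is SW corner plus half of each.
latitude 69.50° S, longitude 65.00° E.

69.50° S, 65.00° E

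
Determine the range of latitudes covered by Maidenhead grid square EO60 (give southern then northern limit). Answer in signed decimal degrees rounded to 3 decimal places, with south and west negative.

Field E=4, O=14: +4·20° lon, +14·10° lat → SW at lon -100°, lat 50°.
Square 6, 0: +6·2° lon, +0·1° lat → SW at lon -88°, lat 50°.
Cell spans 2° lon × 1° lat.
south 50.000, north 51.000.

50.000, 51.000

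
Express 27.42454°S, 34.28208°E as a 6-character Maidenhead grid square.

Offset from 180°W / 90°S: lon 214.2821°, lat 62.5755°.
Field: lon ⌊214.2821/20⌋ = 10 → K; lat ⌊62.5755/10⌋ = 6 → G.
Square: lon ⌊14.2821/2⌋ = 7; lat ⌊2.5755/1⌋ = 2.
Subsquare: lon ⌊0.2821/0.0833333⌋ = 3 → d; lat ⌊0.5755/0.0416667⌋ = 13 → n.

KG72dn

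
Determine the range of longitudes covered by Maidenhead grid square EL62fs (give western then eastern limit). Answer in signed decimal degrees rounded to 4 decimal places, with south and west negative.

-87.5833, -87.5000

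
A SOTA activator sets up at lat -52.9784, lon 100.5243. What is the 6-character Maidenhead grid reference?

OD07ga

Offset from 180°W / 90°S: lon 280.5243°, lat 37.0216°.
Field (20°×10°, letters A–R): lon ⌊280.5243/20⌋ = 14 → O; lat ⌊37.0216/10⌋ = 3 → D.
Square (2°×1°, digits 0–9): lon ⌊0.5243/2⌋ = 0; lat ⌊7.0216/1⌋ = 7.
Subsquare (5′×2.5′, letters a–x): lon ⌊0.5243/0.0833333⌋ = 6 → g; lat ⌊0.0216/0.0416667⌋ = 0 → a.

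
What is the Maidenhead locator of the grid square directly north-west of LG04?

KG95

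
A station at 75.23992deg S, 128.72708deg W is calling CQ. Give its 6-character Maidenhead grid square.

CB54ps

Shift to the Maidenhead origin (180°W, 90°S): lon 51.2729, lat 14.7601.
Field: 51.2729/20 → 2 → C, 14.7601/10 → 1 → B; chars CB.
Square: 11.2729/2 → 5, 4.7601/1 → 4; chars 54.
Subsquare: 1.2729/0.0833333 → 15 → p, 0.7601/0.0416667 → 18 → s; chars ps.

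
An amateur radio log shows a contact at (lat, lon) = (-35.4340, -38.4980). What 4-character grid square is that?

Shift to the Maidenhead origin (180°W, 90°S): lon 141.50, lat 54.57.
Field (20°×10°, letters A–R): lon ⌊141.50/20⌋ = 7 → H; lat ⌊54.57/10⌋ = 5 → F.
Square (2°×1°, digits 0–9): lon ⌊1.50/2⌋ = 0; lat ⌊4.57/1⌋ = 4.

HF04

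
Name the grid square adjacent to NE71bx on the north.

Latitude subsquare x = 23; +1 → 24, wraps to 0 = a, carry into square.
Latitude square 1; +1 → 2.
The longitude characters are unchanged.

NE72ba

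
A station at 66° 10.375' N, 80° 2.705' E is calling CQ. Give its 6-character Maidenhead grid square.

NP06ae

Add 180° to longitude and 90° to latitude: 260.0451, 156.1729.
Field: 260.0451/20 → 13 → N, 156.1729/10 → 15 → P; chars NP.
Square: 0.0451/2 → 0, 6.1729/1 → 6; chars 06.
Subsquare: 0.0451/0.0833333 → 0 → a, 0.1729/0.0416667 → 4 → e; chars ae.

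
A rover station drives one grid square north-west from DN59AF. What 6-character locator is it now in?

DN49xg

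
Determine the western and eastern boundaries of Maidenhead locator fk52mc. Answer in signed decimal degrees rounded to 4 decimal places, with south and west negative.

-69.0000, -68.9167

Field F=5, K=10: +5·20° lon, +10·10° lat → SW at lon -80°, lat 10°.
Square 5, 2: +5·2° lon, +2·1° lat → SW at lon -70°, lat 12°.
Subsquare m=12, c=2: +12·0.0833333° lon, +2·0.0416667° lat → SW at lon -69°, lat 12.0833°.
Cell spans 0.0833333° lon × 0.0416667° lat.
west -69.0000, east -68.9167.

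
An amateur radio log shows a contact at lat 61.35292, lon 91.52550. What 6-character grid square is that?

Offset from 180°W / 90°S: lon 271.5255°, lat 151.3529°.
Field: 271.5255/20 → 13 → N, 151.3529/10 → 15 → P; chars NP.
Square: 11.5255/2 → 5, 1.3529/1 → 1; chars 51.
Subsquare: 1.5255/0.0833333 → 18 → s, 0.3529/0.0416667 → 8 → i; chars si.

NP51si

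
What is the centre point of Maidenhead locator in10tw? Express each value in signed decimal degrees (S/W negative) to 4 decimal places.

Field I=8, N=13: +8·20° lon, +13·10° lat → SW at lon -20°, lat 40°.
Square 1, 0: +1·2° lon, +0·1° lat → SW at lon -18°, lat 40°.
Subsquare t=19, w=22: +19·0.0833333° lon, +22·0.0416667° lat → SW at lon -16.4167°, lat 40.9167°.
Cell spans 0.0833333° lon × 0.0416667° lat. Centre is SW corner plus half of each.
latitude 40.9375, longitude -16.3750.

40.9375, -16.3750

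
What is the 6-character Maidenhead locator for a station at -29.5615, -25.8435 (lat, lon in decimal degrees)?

Shift to the Maidenhead origin (180°W, 90°S): lon 154.1565, lat 60.4385.
Field (20°×10°, letters A–R): 154.1565/20 → 7 → H, 60.4385/10 → 6 → G; chars HG.
Square (2°×1°, digits 0–9): 14.1565/2 → 7, 0.4385/1 → 0; chars 70.
Subsquare (5′×2.5′, letters a–x): 0.1565/0.0833333 → 1 → b, 0.4385/0.0416667 → 10 → k; chars bk.

HG70bk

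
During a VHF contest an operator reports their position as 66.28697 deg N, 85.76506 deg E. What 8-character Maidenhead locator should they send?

NP26vg18

Shift to the Maidenhead origin (180°W, 90°S): lon 265.76506, lat 156.28697.
Field: 265.76506/20 → 13 → N, 156.28697/10 → 15 → P; chars NP.
Square: 5.76506/2 → 2, 6.28697/1 → 6; chars 26.
Subsquare: 1.76506/0.0833333 → 21 → v, 0.28697/0.0416667 → 6 → g; chars vg.
Extended square: 0.01506/0.00833333 → 1, 0.03697/0.00416667 → 8; chars 18.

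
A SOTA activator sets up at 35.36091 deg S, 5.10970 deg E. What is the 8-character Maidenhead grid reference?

Add 180° to longitude and 90° to latitude: 185.10970, 54.63909.
Field (20°×10°, letters A–R): 185.10970/20 → 9 → J, 54.63909/10 → 5 → F; chars JF.
Square (2°×1°, digits 0–9): 5.10970/2 → 2, 4.63909/1 → 4; chars 24.
Subsquare (5′×2.5′, letters a–x): 1.10970/0.0833333 → 13 → n, 0.63909/0.0416667 → 15 → p; chars np.
Extended square (30″×15″, digits 0–9): 0.02637/0.00833333 → 3, 0.01409/0.00416667 → 3; chars 33.

JF24np33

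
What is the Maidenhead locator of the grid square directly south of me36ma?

ME35mx

Latitude subsquare a = 0; −1 → -1, wraps to 23 = x, carry into square.
Latitude square 6; −1 → 5.
The longitude characters are unchanged.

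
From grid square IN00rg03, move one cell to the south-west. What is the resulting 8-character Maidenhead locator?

IN00qg92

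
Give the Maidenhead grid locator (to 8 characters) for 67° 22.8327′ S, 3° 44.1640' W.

IC82do18

Shift to the Maidenhead origin (180°W, 90°S): lon 176.26393, lat 22.61946.
Field: 176.26393/20 → 8 → I, 22.61946/10 → 2 → C; chars IC.
Square: 16.26393/2 → 8, 2.61946/1 → 2; chars 82.
Subsquare: 0.26393/0.0833333 → 3 → d, 0.61946/0.0416667 → 14 → o; chars do.
Extended square: 0.01393/0.00833333 → 1, 0.03612/0.00416667 → 8; chars 18.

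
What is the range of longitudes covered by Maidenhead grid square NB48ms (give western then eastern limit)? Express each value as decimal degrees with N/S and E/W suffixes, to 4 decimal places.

89.0000° E, 89.0833° E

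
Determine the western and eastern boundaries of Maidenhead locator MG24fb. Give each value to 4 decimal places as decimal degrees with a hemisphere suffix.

64.4167° E, 64.5000° E

Field M=12, G=6: +12·20° lon, +6·10° lat → SW at lon 60°, lat -30°.
Square 2, 4: +2·2° lon, +4·1° lat → SW at lon 64°, lat -26°.
Subsquare f=5, b=1: +5·0.0833333° lon, +1·0.0416667° lat → SW at lon 64.4167°, lat -25.9583°.
Cell spans 0.0833333° lon × 0.0416667° lat.
west 64.4167° E, east 64.5000° E.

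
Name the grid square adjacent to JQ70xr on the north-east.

JQ80as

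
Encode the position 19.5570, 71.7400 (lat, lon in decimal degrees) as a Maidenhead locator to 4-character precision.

MK59

Add 180° to longitude and 90° to latitude: 251.74, 109.56.
Field: lon ⌊251.74/20⌋ = 12 → M; lat ⌊109.56/10⌋ = 10 → K.
Square: lon ⌊11.74/2⌋ = 5; lat ⌊9.56/1⌋ = 9.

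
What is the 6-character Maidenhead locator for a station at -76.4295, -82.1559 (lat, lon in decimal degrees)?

EB83wn

Offset from 180°W / 90°S: lon 97.8441°, lat 13.5705°.
Field: 97.8441/20 → 4 → E, 13.5705/10 → 1 → B; chars EB.
Square: 17.8441/2 → 8, 3.5705/1 → 3; chars 83.
Subsquare: 1.8441/0.0833333 → 22 → w, 0.5705/0.0416667 → 13 → n; chars wn.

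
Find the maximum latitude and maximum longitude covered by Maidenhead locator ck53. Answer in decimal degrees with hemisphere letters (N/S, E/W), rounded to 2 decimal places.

14.00° N, 128.00° W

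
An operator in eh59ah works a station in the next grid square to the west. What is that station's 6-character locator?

EH49xh

Longitude subsquare a = 0; −1 → -1, wraps to 23 = x, carry into square.
Longitude square 5; −1 → 4.
The latitude characters are unchanged.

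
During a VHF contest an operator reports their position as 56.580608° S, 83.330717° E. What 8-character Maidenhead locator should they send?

Offset from 180°W / 90°S: lon 263.33072°, lat 33.41939°.
Field: 263.33072/20 → 13 → N, 33.41939/10 → 3 → D; chars ND.
Square: 3.33072/2 → 1, 3.41939/1 → 3; chars 13.
Subsquare: 1.33072/0.0833333 → 15 → p, 0.41939/0.0416667 → 10 → k; chars pk.
Extended square: 0.08072/0.00833333 → 9, 0.00273/0.00416667 → 0; chars 90.

ND13pk90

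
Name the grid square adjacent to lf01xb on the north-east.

LF11ac

Longitude subsquare x = 23; +1 → 24, wraps to 0 = a, carry into square.
Longitude square 0; +1 → 1.
Latitude subsquare b = 1; +1 → 2 = c.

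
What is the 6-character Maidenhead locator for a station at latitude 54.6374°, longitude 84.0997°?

Offset from 180°W / 90°S: lon 264.0997°, lat 144.6374°.
Field: lon ⌊264.0997/20⌋ = 13 → N; lat ⌊144.6374/10⌋ = 14 → O.
Square: lon ⌊4.0997/2⌋ = 2; lat ⌊4.6374/1⌋ = 4.
Subsquare: lon ⌊0.0997/0.0833333⌋ = 1 → b; lat ⌊0.6374/0.0416667⌋ = 15 → p.

NO24bp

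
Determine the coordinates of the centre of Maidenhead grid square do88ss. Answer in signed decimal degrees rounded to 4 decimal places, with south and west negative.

58.7708, -102.4583

Field D=3, O=14: +3·20° lon, +14·10° lat → SW at lon -120°, lat 50°.
Square 8, 8: +8·2° lon, +8·1° lat → SW at lon -104°, lat 58°.
Subsquare s=18, s=18: +18·0.0833333° lon, +18·0.0416667° lat → SW at lon -102.5°, lat 58.75°.
Cell spans 0.0833333° lon × 0.0416667° lat. Centre is SW corner plus half of each.
latitude 58.7708, longitude -102.4583.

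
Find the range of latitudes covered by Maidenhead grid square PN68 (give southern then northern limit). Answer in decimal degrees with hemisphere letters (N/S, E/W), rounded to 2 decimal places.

Field P=15, N=13: +15·20° lon, +13·10° lat → SW at lon 120°, lat 40°.
Square 6, 8: +6·2° lon, +8·1° lat → SW at lon 132°, lat 48°.
Cell spans 2° lon × 1° lat.
south 48.00° N, north 49.00° N.

48.00° N, 49.00° N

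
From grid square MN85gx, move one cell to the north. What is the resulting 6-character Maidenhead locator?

Latitude subsquare x = 23; +1 → 24, wraps to 0 = a, carry into square.
Latitude square 5; +1 → 6.
The longitude characters are unchanged.

MN86ga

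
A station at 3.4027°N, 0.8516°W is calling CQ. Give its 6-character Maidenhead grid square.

IJ93nj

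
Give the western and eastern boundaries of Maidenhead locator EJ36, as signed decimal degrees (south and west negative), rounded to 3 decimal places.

-94.000, -92.000

Field E=4, J=9: +4·20° lon, +9·10° lat → SW at lon -100°, lat 0°.
Square 3, 6: +3·2° lon, +6·1° lat → SW at lon -94°, lat 6°.
Cell spans 2° lon × 1° lat.
west -94.000, east -92.000.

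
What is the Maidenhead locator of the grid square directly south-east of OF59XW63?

Longitude extended square 6; +1 → 7.
Latitude extended square 3; −1 → 2.

OF59xw72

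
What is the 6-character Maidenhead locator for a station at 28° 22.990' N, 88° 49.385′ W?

Shift to the Maidenhead origin (180°W, 90°S): lon 91.1769, lat 118.3832.
Field (20°×10°, letters A–R): 91.1769/20 → 4 → E, 118.3832/10 → 11 → L; chars EL.
Square (2°×1°, digits 0–9): 11.1769/2 → 5, 8.3832/1 → 8; chars 58.
Subsquare (5′×2.5′, letters a–x): 1.1769/0.0833333 → 14 → o, 0.3832/0.0416667 → 9 → j; chars oj.

EL58oj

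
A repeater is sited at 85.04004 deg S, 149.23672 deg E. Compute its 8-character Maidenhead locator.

QA44ox80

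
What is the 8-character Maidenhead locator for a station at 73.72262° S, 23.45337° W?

HB86gg56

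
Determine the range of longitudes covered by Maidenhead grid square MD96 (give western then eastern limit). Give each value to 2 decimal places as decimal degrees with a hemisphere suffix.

Field M=12, D=3: +12·20° lon, +3·10° lat → SW at lon 60°, lat -60°.
Square 9, 6: +9·2° lon, +6·1° lat → SW at lon 78°, lat -54°.
Cell spans 2° lon × 1° lat.
west 78.00° E, east 80.00° E.

78.00° E, 80.00° E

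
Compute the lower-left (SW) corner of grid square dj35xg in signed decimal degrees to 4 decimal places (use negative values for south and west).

5.2500, -112.0833

Field D=3, J=9: +3·20° lon, +9·10° lat → SW at lon -120°, lat 0°.
Square 3, 5: +3·2° lon, +5·1° lat → SW at lon -114°, lat 5°.
Subsquare x=23, g=6: +23·0.0833333° lon, +6·0.0416667° lat → SW at lon -112.083°, lat 5.25°.
latitude 5.2500, longitude -112.0833.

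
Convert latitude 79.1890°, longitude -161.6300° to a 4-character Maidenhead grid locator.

AQ99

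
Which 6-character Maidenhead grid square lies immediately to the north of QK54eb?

Latitude subsquare b = 1; +1 → 2 = c.
The longitude characters are unchanged.

QK54ec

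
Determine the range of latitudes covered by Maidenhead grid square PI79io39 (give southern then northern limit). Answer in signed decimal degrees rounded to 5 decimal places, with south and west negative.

Field P=15, I=8: +15·20° lon, +8·10° lat → SW at lon 120°, lat -10°.
Square 7, 9: +7·2° lon, +9·1° lat → SW at lon 134°, lat -1°.
Subsquare i=8, o=14: +8·0.0833333° lon, +14·0.0416667° lat → SW at lon 134.667°, lat -0.416667°.
Extended square 3, 9: +3·0.00833333° lon, +9·0.00416667° lat → SW at lon 134.692°, lat -0.379167°.
Cell spans 0.00833333° lon × 0.00416667° lat.
south -0.37917, north -0.37500.

-0.37917, -0.37500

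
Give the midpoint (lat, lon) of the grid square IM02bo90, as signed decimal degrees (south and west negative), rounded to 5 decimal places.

32.58542, -19.83750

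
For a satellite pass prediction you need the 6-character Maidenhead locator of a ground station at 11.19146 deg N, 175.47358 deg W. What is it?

Add 180° to longitude and 90° to latitude: 4.5264, 101.1915.
Field: lon ⌊4.5264/20⌋ = 0 → A; lat ⌊101.1915/10⌋ = 10 → K.
Square: lon ⌊4.5264/2⌋ = 2; lat ⌊1.1915/1⌋ = 1.
Subsquare: lon ⌊0.5264/0.0833333⌋ = 6 → g; lat ⌊0.1915/0.0416667⌋ = 4 → e.

AK21ge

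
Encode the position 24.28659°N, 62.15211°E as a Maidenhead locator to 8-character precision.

Offset from 180°W / 90°S: lon 242.15211°, lat 114.28659°.
Field (20°×10°, letters A–R): 242.15211/20 → 12 → M, 114.28659/10 → 11 → L; chars ML.
Square (2°×1°, digits 0–9): 2.15211/2 → 1, 4.28659/1 → 4; chars 14.
Subsquare (5′×2.5′, letters a–x): 0.15211/0.0833333 → 1 → b, 0.28659/0.0416667 → 6 → g; chars bg.
Extended square (30″×15″, digits 0–9): 0.06878/0.00833333 → 8, 0.03659/0.00416667 → 8; chars 88.

ML14bg88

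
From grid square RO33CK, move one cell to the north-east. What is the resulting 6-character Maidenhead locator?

RO33dl

Longitude subsquare c = 2; +1 → 3 = d.
Latitude subsquare k = 10; +1 → 11 = l.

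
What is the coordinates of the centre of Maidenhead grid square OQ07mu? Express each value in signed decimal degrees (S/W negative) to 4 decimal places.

77.8542, 101.0417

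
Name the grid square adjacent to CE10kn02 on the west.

Longitude extended square 0; −1 → -1, wraps to 9, carry into subsquare.
Longitude subsquare k = 10; −1 → 9 = j.
The latitude characters are unchanged.

CE10jn92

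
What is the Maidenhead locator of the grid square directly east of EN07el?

EN07fl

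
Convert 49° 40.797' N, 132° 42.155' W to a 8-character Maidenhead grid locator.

Shift to the Maidenhead origin (180°W, 90°S): lon 47.29742, lat 139.67995.
Field (20°×10°, letters A–R): lon ⌊47.29742/20⌋ = 2 → C; lat ⌊139.67995/10⌋ = 13 → N.
Square (2°×1°, digits 0–9): lon ⌊7.29742/2⌋ = 3; lat ⌊9.67995/1⌋ = 9.
Subsquare (5′×2.5′, letters a–x): lon ⌊1.29742/0.0833333⌋ = 15 → p; lat ⌊0.67995/0.0416667⌋ = 16 → q.
Extended square (30″×15″, digits 0–9): lon ⌊0.04742/0.00833333⌋ = 5; lat ⌊0.01328/0.00416667⌋ = 3.

CN39pq53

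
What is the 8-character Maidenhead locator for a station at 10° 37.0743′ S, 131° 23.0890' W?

CH49hj31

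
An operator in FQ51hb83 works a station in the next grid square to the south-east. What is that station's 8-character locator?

FQ51hb92

Longitude extended square 8; +1 → 9.
Latitude extended square 3; −1 → 2.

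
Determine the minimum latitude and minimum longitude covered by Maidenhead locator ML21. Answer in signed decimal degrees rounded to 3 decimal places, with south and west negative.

21.000, 64.000

Field M=12, L=11: +12·20° lon, +11·10° lat → SW at lon 60°, lat 20°.
Square 2, 1: +2·2° lon, +1·1° lat → SW at lon 64°, lat 21°.
latitude 21.000, longitude 64.000.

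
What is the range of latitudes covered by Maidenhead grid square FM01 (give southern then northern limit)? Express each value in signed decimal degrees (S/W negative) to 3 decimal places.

31.000, 32.000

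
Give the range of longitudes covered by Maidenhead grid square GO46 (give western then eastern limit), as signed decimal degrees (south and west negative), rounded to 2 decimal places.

-52.00, -50.00

Field G=6, O=14: +6·20° lon, +14·10° lat → SW at lon -60°, lat 50°.
Square 4, 6: +4·2° lon, +6·1° lat → SW at lon -52°, lat 56°.
Cell spans 2° lon × 1° lat.
west -52.00, east -50.00.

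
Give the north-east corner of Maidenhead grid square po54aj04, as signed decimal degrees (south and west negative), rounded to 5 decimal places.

Field P=15, O=14: +15·20° lon, +14·10° lat → SW at lon 120°, lat 50°.
Square 5, 4: +5·2° lon, +4·1° lat → SW at lon 130°, lat 54°.
Subsquare a=0, j=9: +0·0.0833333° lon, +9·0.0416667° lat → SW at lon 130°, lat 54.375°.
Extended square 0, 4: +0·0.00833333° lon, +4·0.00416667° lat → SW at lon 130°, lat 54.3917°.
Cell spans 0.00833333° lon × 0.00416667° lat. NE corner is SW corner plus one full cell.
latitude 54.39583, longitude 130.00833.

54.39583, 130.00833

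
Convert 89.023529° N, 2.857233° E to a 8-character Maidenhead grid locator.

JR19ka25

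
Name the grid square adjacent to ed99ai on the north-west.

Longitude subsquare a = 0; −1 → -1, wraps to 23 = x, carry into square.
Longitude square 9; −1 → 8.
Latitude subsquare i = 8; +1 → 9 = j.

ED89xj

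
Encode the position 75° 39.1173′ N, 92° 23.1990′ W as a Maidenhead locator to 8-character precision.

EQ35tp36

Offset from 180°W / 90°S: lon 87.61335°, lat 165.65195°.
Field: 87.61335/20 → 4 → E, 165.65195/10 → 16 → Q; chars EQ.
Square: 7.61335/2 → 3, 5.65195/1 → 5; chars 35.
Subsquare: 1.61335/0.0833333 → 19 → t, 0.65195/0.0416667 → 15 → p; chars tp.
Extended square: 0.03002/0.00833333 → 3, 0.02695/0.00416667 → 6; chars 36.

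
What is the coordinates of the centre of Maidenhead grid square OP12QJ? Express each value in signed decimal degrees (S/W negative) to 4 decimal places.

62.3958, 103.3750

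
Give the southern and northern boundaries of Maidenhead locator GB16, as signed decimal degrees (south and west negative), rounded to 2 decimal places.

-74.00, -73.00

Field G=6, B=1: +6·20° lon, +1·10° lat → SW at lon -60°, lat -80°.
Square 1, 6: +1·2° lon, +6·1° lat → SW at lon -58°, lat -74°.
Cell spans 2° lon × 1° lat.
south -74.00, north -73.00.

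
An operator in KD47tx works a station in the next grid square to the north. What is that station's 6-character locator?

KD48ta

Latitude subsquare x = 23; +1 → 24, wraps to 0 = a, carry into square.
Latitude square 7; +1 → 8.
The longitude characters are unchanged.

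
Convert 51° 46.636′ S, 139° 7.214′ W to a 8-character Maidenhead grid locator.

CD08kf53

Shift to the Maidenhead origin (180°W, 90°S): lon 40.87977, lat 38.22273.
Field: 40.87977/20 → 2 → C, 38.22273/10 → 3 → D; chars CD.
Square: 0.87977/2 → 0, 8.22273/1 → 8; chars 08.
Subsquare: 0.87977/0.0833333 → 10 → k, 0.22273/0.0416667 → 5 → f; chars kf.
Extended square: 0.04643/0.00833333 → 5, 0.01440/0.00416667 → 3; chars 53.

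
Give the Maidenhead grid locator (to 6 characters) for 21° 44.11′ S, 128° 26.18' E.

PG48fg

Shift to the Maidenhead origin (180°W, 90°S): lon 308.4363, lat 68.2648.
Field: lon ⌊308.4363/20⌋ = 15 → P; lat ⌊68.2648/10⌋ = 6 → G.
Square: lon ⌊8.4363/2⌋ = 4; lat ⌊8.2648/1⌋ = 8.
Subsquare: lon ⌊0.4363/0.0833333⌋ = 5 → f; lat ⌊0.2648/0.0416667⌋ = 6 → g.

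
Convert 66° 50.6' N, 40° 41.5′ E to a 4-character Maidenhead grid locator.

Add 180° to longitude and 90° to latitude: 220.69, 156.84.
Field (20°×10°, letters A–R): 220.69/20 → 11 → L, 156.84/10 → 15 → P; chars LP.
Square (2°×1°, digits 0–9): 0.69/2 → 0, 6.84/1 → 6; chars 06.

LP06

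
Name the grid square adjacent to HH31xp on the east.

HH41ap

Longitude subsquare x = 23; +1 → 24, wraps to 0 = a, carry into square.
Longitude square 3; +1 → 4.
The latitude characters are unchanged.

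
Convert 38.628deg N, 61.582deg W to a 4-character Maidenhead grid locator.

Shift to the Maidenhead origin (180°W, 90°S): lon 118.42, lat 128.63.
Field (20°×10°, letters A–R): lon ⌊118.42/20⌋ = 5 → F; lat ⌊128.63/10⌋ = 12 → M.
Square (2°×1°, digits 0–9): lon ⌊18.42/2⌋ = 9; lat ⌊8.63/1⌋ = 8.

FM98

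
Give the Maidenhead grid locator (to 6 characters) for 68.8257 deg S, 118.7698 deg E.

OC91je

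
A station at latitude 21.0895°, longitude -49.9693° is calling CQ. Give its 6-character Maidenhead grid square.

GL51ac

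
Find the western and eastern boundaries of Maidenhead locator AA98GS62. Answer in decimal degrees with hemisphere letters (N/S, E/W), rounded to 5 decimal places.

Field A=0, A=0: +0·20° lon, +0·10° lat → SW at lon -180°, lat -90°.
Square 9, 8: +9·2° lon, +8·1° lat → SW at lon -162°, lat -82°.
Subsquare g=6, s=18: +6·0.0833333° lon, +18·0.0416667° lat → SW at lon -161.5°, lat -81.25°.
Extended square 6, 2: +6·0.00833333° lon, +2·0.00416667° lat → SW at lon -161.45°, lat -81.2417°.
Cell spans 0.00833333° lon × 0.00416667° lat.
west 161.45000° W, east 161.44167° W.

161.45000° W, 161.44167° W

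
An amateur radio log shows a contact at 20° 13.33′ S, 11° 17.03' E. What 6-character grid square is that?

Shift to the Maidenhead origin (180°W, 90°S): lon 191.2838, lat 69.7778.
Field (20°×10°, letters A–R): 191.2838/20 → 9 → J, 69.7778/10 → 6 → G; chars JG.
Square (2°×1°, digits 0–9): 11.2838/2 → 5, 9.7778/1 → 9; chars 59.
Subsquare (5′×2.5′, letters a–x): 1.2838/0.0833333 → 15 → p, 0.7778/0.0416667 → 18 → s; chars ps.

JG59ps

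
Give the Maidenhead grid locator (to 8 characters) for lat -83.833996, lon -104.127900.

Shift to the Maidenhead origin (180°W, 90°S): lon 75.87210, lat 6.16600.
Field: lon ⌊75.87210/20⌋ = 3 → D; lat ⌊6.16600/10⌋ = 0 → A.
Square: lon ⌊15.87210/2⌋ = 7; lat ⌊6.16600/1⌋ = 6.
Subsquare: lon ⌊1.87210/0.0833333⌋ = 22 → w; lat ⌊0.16600/0.0416667⌋ = 3 → d.
Extended square: lon ⌊0.03877/0.00833333⌋ = 4; lat ⌊0.04100/0.00416667⌋ = 9.

DA76wd49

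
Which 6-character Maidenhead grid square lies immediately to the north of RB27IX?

Latitude subsquare x = 23; +1 → 24, wraps to 0 = a, carry into square.
Latitude square 7; +1 → 8.
The longitude characters are unchanged.

RB28ia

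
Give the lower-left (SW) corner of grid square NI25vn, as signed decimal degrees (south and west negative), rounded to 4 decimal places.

-4.4583, 85.7500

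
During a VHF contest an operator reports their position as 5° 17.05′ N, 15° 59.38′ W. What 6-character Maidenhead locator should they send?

IJ25ag

Add 180° to longitude and 90° to latitude: 164.0103, 95.2842.
Field: lon ⌊164.0103/20⌋ = 8 → I; lat ⌊95.2842/10⌋ = 9 → J.
Square: lon ⌊4.0103/2⌋ = 2; lat ⌊5.2842/1⌋ = 5.
Subsquare: lon ⌊0.0103/0.0833333⌋ = 0 → a; lat ⌊0.2842/0.0416667⌋ = 6 → g.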